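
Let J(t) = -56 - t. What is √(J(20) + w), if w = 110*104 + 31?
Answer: √11395 ≈ 106.75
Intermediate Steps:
w = 11471 (w = 11440 + 31 = 11471)
√(J(20) + w) = √((-56 - 1*20) + 11471) = √((-56 - 20) + 11471) = √(-76 + 11471) = √11395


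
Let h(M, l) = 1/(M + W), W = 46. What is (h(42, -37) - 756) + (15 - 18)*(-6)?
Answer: -64943/88 ≈ -737.99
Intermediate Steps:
h(M, l) = 1/(46 + M) (h(M, l) = 1/(M + 46) = 1/(46 + M))
(h(42, -37) - 756) + (15 - 18)*(-6) = (1/(46 + 42) - 756) + (15 - 18)*(-6) = (1/88 - 756) - 3*(-6) = (1/88 - 756) + 18 = -66527/88 + 18 = -64943/88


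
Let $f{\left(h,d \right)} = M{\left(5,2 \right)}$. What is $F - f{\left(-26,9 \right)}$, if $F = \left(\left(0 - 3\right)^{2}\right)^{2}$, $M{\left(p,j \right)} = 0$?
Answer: $81$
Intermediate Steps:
$f{\left(h,d \right)} = 0$
$F = 81$ ($F = \left(\left(-3\right)^{2}\right)^{2} = 9^{2} = 81$)
$F - f{\left(-26,9 \right)} = 81 - 0 = 81 + 0 = 81$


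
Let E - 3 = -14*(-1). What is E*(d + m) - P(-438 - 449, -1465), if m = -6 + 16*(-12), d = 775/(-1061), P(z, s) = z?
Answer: -2643394/1061 ≈ -2491.4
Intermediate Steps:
E = 17 (E = 3 - 14*(-1) = 3 + 14 = 17)
d = -775/1061 (d = 775*(-1/1061) = -775/1061 ≈ -0.73044)
m = -198 (m = -6 - 192 = -198)
E*(d + m) - P(-438 - 449, -1465) = 17*(-775/1061 - 198) - (-438 - 449) = 17*(-210853/1061) - 1*(-887) = -3584501/1061 + 887 = -2643394/1061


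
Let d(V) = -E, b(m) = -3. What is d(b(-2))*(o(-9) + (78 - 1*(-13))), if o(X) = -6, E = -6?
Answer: 510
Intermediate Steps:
d(V) = 6 (d(V) = -1*(-6) = 6)
d(b(-2))*(o(-9) + (78 - 1*(-13))) = 6*(-6 + (78 - 1*(-13))) = 6*(-6 + (78 + 13)) = 6*(-6 + 91) = 6*85 = 510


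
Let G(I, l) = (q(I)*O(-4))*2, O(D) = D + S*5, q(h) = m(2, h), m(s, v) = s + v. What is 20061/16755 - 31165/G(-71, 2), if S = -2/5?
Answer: -7326943/201060 ≈ -36.442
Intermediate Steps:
S = -2/5 (S = -2*1/5 = -2/5 ≈ -0.40000)
q(h) = 2 + h
O(D) = -2 + D (O(D) = D - 2/5*5 = D - 2 = -2 + D)
G(I, l) = -24 - 12*I (G(I, l) = ((2 + I)*(-2 - 4))*2 = ((2 + I)*(-6))*2 = (-12 - 6*I)*2 = -24 - 12*I)
20061/16755 - 31165/G(-71, 2) = 20061/16755 - 31165/(-24 - 12*(-71)) = 20061*(1/16755) - 31165/(-24 + 852) = 6687/5585 - 31165/828 = 6687/5585 - 31165*1/828 = 6687/5585 - 1355/36 = -7326943/201060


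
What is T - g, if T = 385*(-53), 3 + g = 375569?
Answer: -395971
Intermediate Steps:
g = 375566 (g = -3 + 375569 = 375566)
T = -20405
T - g = -20405 - 1*375566 = -20405 - 375566 = -395971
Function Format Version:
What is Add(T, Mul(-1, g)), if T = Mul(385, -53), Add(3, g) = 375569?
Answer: -395971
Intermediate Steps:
g = 375566 (g = Add(-3, 375569) = 375566)
T = -20405
Add(T, Mul(-1, g)) = Add(-20405, Mul(-1, 375566)) = Add(-20405, -375566) = -395971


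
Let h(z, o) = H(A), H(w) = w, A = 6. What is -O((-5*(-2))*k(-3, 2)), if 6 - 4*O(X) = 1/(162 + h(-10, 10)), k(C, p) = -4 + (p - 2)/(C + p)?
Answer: -1007/672 ≈ -1.4985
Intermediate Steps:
k(C, p) = -4 + (-2 + p)/(C + p)
h(z, o) = 6
O(X) = 1007/672 (O(X) = 3/2 - 1/(4*(162 + 6)) = 3/2 - ¼/168 = 3/2 - ¼*1/168 = 3/2 - 1/672 = 1007/672)
-O((-5*(-2))*k(-3, 2)) = -1*1007/672 = -1007/672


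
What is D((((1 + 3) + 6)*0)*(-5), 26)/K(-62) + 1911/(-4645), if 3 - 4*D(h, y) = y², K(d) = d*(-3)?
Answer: -4547869/3455880 ≈ -1.3160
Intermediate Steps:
K(d) = -3*d
D(h, y) = ¾ - y²/4
D((((1 + 3) + 6)*0)*(-5), 26)/K(-62) + 1911/(-4645) = (¾ - ¼*26²)/((-3*(-62))) + 1911/(-4645) = (¾ - ¼*676)/186 + 1911*(-1/4645) = (¾ - 169)*(1/186) - 1911/4645 = -673/4*1/186 - 1911/4645 = -673/744 - 1911/4645 = -4547869/3455880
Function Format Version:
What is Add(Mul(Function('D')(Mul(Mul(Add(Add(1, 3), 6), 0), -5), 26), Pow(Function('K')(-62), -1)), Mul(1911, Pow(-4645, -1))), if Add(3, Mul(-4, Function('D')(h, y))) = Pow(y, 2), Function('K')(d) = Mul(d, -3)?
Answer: Rational(-4547869, 3455880) ≈ -1.3160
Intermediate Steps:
Function('K')(d) = Mul(-3, d)
Function('D')(h, y) = Add(Rational(3, 4), Mul(Rational(-1, 4), Pow(y, 2)))
Add(Mul(Function('D')(Mul(Mul(Add(Add(1, 3), 6), 0), -5), 26), Pow(Function('K')(-62), -1)), Mul(1911, Pow(-4645, -1))) = Add(Mul(Add(Rational(3, 4), Mul(Rational(-1, 4), Pow(26, 2))), Pow(Mul(-3, -62), -1)), Mul(1911, Pow(-4645, -1))) = Add(Mul(Add(Rational(3, 4), Mul(Rational(-1, 4), 676)), Pow(186, -1)), Mul(1911, Rational(-1, 4645))) = Add(Mul(Add(Rational(3, 4), -169), Rational(1, 186)), Rational(-1911, 4645)) = Add(Mul(Rational(-673, 4), Rational(1, 186)), Rational(-1911, 4645)) = Add(Rational(-673, 744), Rational(-1911, 4645)) = Rational(-4547869, 3455880)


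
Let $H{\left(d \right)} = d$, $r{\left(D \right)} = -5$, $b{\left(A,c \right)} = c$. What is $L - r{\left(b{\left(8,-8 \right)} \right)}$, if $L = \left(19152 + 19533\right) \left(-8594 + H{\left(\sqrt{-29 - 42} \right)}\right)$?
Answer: $-332458885 + 38685 i \sqrt{71} \approx -3.3246 \cdot 10^{8} + 3.2597 \cdot 10^{5} i$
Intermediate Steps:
$L = -332458890 + 38685 i \sqrt{71}$ ($L = \left(19152 + 19533\right) \left(-8594 + \sqrt{-29 - 42}\right) = 38685 \left(-8594 + \sqrt{-71}\right) = 38685 \left(-8594 + i \sqrt{71}\right) = -332458890 + 38685 i \sqrt{71} \approx -3.3246 \cdot 10^{8} + 3.2597 \cdot 10^{5} i$)
$L - r{\left(b{\left(8,-8 \right)} \right)} = \left(-332458890 + 38685 i \sqrt{71}\right) - -5 = \left(-332458890 + 38685 i \sqrt{71}\right) + 5 = -332458885 + 38685 i \sqrt{71}$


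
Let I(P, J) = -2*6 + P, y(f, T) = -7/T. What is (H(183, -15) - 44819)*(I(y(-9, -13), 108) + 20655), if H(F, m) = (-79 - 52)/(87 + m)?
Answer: -433021825117/468 ≈ -9.2526e+8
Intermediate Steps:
H(F, m) = -131/(87 + m)
I(P, J) = -12 + P
(H(183, -15) - 44819)*(I(y(-9, -13), 108) + 20655) = (-131/(87 - 15) - 44819)*((-12 - 7/(-13)) + 20655) = (-131/72 - 44819)*((-12 - 7*(-1/13)) + 20655) = (-131*1/72 - 44819)*((-12 + 7/13) + 20655) = (-131/72 - 44819)*(-149/13 + 20655) = -3227099/72*268366/13 = -433021825117/468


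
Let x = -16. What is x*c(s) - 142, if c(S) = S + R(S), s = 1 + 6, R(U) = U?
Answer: -366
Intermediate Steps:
s = 7
c(S) = 2*S (c(S) = S + S = 2*S)
x*c(s) - 142 = -32*7 - 142 = -16*14 - 142 = -224 - 142 = -366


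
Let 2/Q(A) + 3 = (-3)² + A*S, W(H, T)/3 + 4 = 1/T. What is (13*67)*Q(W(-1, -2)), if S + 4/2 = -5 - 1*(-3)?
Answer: 871/30 ≈ 29.033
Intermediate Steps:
S = -4 (S = -2 + (-5 - 1*(-3)) = -2 + (-5 + 3) = -2 - 2 = -4)
W(H, T) = -12 + 3/T
Q(A) = 2/(6 - 4*A) (Q(A) = 2/(-3 + ((-3)² + A*(-4))) = 2/(-3 + (9 - 4*A)) = 2/(6 - 4*A))
(13*67)*Q(W(-1, -2)) = (13*67)/(3 - 2*(-12 + 3/(-2))) = 871/(3 - 2*(-12 + 3*(-½))) = 871/(3 - 2*(-12 - 3/2)) = 871/(3 - 2*(-27/2)) = 871/(3 + 27) = 871/30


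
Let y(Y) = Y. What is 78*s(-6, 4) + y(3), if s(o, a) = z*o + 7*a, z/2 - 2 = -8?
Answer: 7803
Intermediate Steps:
z = -12 (z = 4 + 2*(-8) = 4 - 16 = -12)
s(o, a) = -12*o + 7*a
78*s(-6, 4) + y(3) = 78*(-12*(-6) + 7*4) + 3 = 78*(72 + 28) + 3 = 78*100 + 3 = 7800 + 3 = 7803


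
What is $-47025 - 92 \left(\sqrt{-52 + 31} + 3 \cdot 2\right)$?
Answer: $-47577 - 92 i \sqrt{21} \approx -47577.0 - 421.6 i$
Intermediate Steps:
$-47025 - 92 \left(\sqrt{-52 + 31} + 3 \cdot 2\right) = -47025 - 92 \left(\sqrt{-21} + 6\right) = -47025 - 92 \left(i \sqrt{21} + 6\right) = -47025 - 92 \left(6 + i \sqrt{21}\right) = -47025 - \left(552 + 92 i \sqrt{21}\right) = -47577 - 92 i \sqrt{21}$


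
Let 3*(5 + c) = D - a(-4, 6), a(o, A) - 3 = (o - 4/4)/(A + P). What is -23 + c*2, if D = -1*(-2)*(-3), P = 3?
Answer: -1043/27 ≈ -38.630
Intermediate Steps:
D = -6 (D = 2*(-3) = -6)
a(o, A) = 3 + (-1 + o)/(3 + A) (a(o, A) = 3 + (o - 4/4)/(A + 3) = 3 + (o - 4*1/4)/(3 + A) = 3 + (o - 1)/(3 + A) = 3 + (-1 + o)/(3 + A))
c = -211/27 (c = -5 + (-6 - (8 - 4 + 3*6)/(3 + 6))/3 = -5 + (-6 - (8 - 4 + 18)/9)/3 = -5 + (-6 - 22/9)/3 = -5 + (1/3)*(-76/9) = -5 - 76/27 = -211/27 ≈ -7.8148)
-23 + c*2 = -23 - 211/27*2 = -23 - 422/27 = -1043/27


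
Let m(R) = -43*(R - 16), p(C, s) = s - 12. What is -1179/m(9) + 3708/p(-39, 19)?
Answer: 158265/301 ≈ 525.80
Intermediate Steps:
p(C, s) = -12 + s
m(R) = 688 - 43*R (m(R) = -43*(-16 + R) = 688 - 43*R)
-1179/m(9) + 3708/p(-39, 19) = -1179/(688 - 43*9) + 3708/(-12 + 19) = -1179/(688 - 387) + 3708/7 = -1179/301 + 3708*(⅐) = -1179*1/301 + 3708/7 = -1179/301 + 3708/7 = 158265/301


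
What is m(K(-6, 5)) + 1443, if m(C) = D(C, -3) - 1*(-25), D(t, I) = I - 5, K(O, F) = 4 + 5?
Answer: 1460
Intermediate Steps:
K(O, F) = 9
D(t, I) = -5 + I
m(C) = 17 (m(C) = (-5 - 3) - 1*(-25) = -8 + 25 = 17)
m(K(-6, 5)) + 1443 = 17 + 1443 = 1460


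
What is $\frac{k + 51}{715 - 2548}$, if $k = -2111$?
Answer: $\frac{2060}{1833} \approx 1.1238$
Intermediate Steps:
$\frac{k + 51}{715 - 2548} = \frac{-2111 + 51}{715 - 2548} = - \frac{2060}{-1833} = \left(-2060\right) \left(- \frac{1}{1833}\right) = \frac{2060}{1833}$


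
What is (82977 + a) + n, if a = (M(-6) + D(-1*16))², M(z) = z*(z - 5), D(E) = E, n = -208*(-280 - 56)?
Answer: 155365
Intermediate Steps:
n = 69888 (n = -208*(-336) = 69888)
M(z) = z*(-5 + z)
a = 2500 (a = (-6*(-5 - 6) - 1*16)² = (-6*(-11) - 16)² = (66 - 16)² = 50² = 2500)
(82977 + a) + n = (82977 + 2500) + 69888 = 85477 + 69888 = 155365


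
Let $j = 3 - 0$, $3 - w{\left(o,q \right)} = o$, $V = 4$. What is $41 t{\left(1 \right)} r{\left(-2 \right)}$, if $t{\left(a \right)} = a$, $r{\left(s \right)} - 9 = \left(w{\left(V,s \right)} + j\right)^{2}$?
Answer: $533$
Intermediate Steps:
$w{\left(o,q \right)} = 3 - o$
$j = 3$ ($j = 3 + 0 = 3$)
$r{\left(s \right)} = 13$ ($r{\left(s \right)} = 9 + \left(\left(3 - 4\right) + 3\right)^{2} = 9 + \left(-1 + 3\right)^{2} = 9 + 2^{2} = 9 + 4 = 13$)
$41 t{\left(1 \right)} r{\left(-2 \right)} = 41 \cdot 1 \cdot 13 = 41 \cdot 13 = 533$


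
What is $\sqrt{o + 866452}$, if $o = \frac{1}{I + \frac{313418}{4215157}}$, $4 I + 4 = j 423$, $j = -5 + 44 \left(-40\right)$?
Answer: $\frac{2 \sqrt{2145292376312568098239669689686}}{3147030747371} \approx 930.83$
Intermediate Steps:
$j = -1765$ ($j = -5 - 1760 = -1765$)
$I = - \frac{746599}{4}$ ($I = -1 + \frac{\left(-1765\right) 423}{4} = -1 + \frac{1}{4} \left(-746595\right) = -1 - \frac{746595}{4} = - \frac{746599}{4} \approx -1.8665 \cdot 10^{5}$)
$o = - \frac{16860628}{3147030747371}$ ($o = \frac{1}{- \frac{746599}{4} + \frac{313418}{4215157}} = \frac{1}{- \frac{3147030747371}{16860628}} = - \frac{16860628}{3147030747371} \approx -5.3576 \cdot 10^{-6}$)
$\sqrt{o + 866452} = \sqrt{- \frac{16860628}{3147030747371} + 866452} = \sqrt{\frac{2726751085104237064}{3147030747371}} = \frac{2 \sqrt{2145292376312568098239669689686}}{3147030747371}$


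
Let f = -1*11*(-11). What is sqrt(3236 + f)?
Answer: 3*sqrt(373) ≈ 57.940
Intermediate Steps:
f = 121 (f = -11*(-11) = 121)
sqrt(3236 + f) = sqrt(3236 + 121) = sqrt(3357) = 3*sqrt(373)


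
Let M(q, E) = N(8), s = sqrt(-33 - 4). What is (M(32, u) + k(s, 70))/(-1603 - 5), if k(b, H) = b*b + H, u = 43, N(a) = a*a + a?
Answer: -35/536 ≈ -0.065299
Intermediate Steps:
N(a) = a + a**2 (N(a) = a**2 + a = a + a**2)
s = I*sqrt(37) (s = sqrt(-37) = I*sqrt(37) ≈ 6.0828*I)
M(q, E) = 72 (M(q, E) = 8*(1 + 8) = 8*9 = 72)
k(b, H) = H + b**2 (k(b, H) = b**2 + H = H + b**2)
(M(32, u) + k(s, 70))/(-1603 - 5) = (72 + (70 + (I*sqrt(37))**2))/(-1603 - 5) = (72 + (70 - 37))/(-1608) = (72 + 33)*(-1/1608) = 105*(-1/1608) = -35/536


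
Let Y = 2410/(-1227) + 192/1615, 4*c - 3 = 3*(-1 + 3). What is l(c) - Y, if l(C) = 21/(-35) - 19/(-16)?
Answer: 77132143/31705680 ≈ 2.4328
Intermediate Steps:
c = 9/4 (c = ¾ + (3*(-1 + 3))/4 = ¾ + (3*2)/4 = ¾ + (¼)*6 = ¾ + 3/2 = 9/4 ≈ 2.2500)
l(C) = 47/80 (l(C) = 21*(-1/35) - 19*(-1/16) = -⅗ + 19/16 = 47/80)
Y = -3656566/1981605 (Y = 2410*(-1/1227) + 192*(1/1615) = -2410/1227 + 192/1615 = -3656566/1981605 ≈ -1.8453)
l(c) - Y = 47/80 - 1*(-3656566/1981605) = 47/80 + 3656566/1981605 = 77132143/31705680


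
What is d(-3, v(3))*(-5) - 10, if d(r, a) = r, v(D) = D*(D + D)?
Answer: 5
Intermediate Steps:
v(D) = 2*D² (v(D) = D*(2*D) = 2*D²)
d(-3, v(3))*(-5) - 10 = -3*(-5) - 10 = 15 - 10 = 5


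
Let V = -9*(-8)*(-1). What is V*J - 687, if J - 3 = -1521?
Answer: 108609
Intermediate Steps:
V = -72 (V = 72*(-1) = -72)
J = -1518 (J = 3 - 1521 = -1518)
V*J - 687 = -72*(-1518) - 687 = 109296 - 687 = 108609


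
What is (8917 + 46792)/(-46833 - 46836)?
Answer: -55709/93669 ≈ -0.59474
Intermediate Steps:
(8917 + 46792)/(-46833 - 46836) = 55709/(-93669) = 55709*(-1/93669) = -55709/93669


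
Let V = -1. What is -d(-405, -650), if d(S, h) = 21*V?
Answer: 21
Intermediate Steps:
d(S, h) = -21 (d(S, h) = 21*(-1) = -21)
-d(-405, -650) = -1*(-21) = 21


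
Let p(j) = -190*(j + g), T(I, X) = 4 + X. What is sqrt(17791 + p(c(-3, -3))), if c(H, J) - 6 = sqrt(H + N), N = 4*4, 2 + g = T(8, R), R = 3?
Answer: sqrt(15701 - 190*sqrt(13)) ≈ 122.54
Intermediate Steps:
g = 5 (g = -2 + (4 + 3) = -2 + 7 = 5)
N = 16
c(H, J) = 6 + sqrt(16 + H) (c(H, J) = 6 + sqrt(H + 16) = 6 + sqrt(16 + H))
p(j) = -950 - 190*j (p(j) = -190*(j + 5) = -190*(5 + j) = -950 - 190*j)
sqrt(17791 + p(c(-3, -3))) = sqrt(17791 + (-950 - 190*(6 + sqrt(16 - 3)))) = sqrt(17791 + (-950 - 190*(6 + sqrt(13)))) = sqrt(17791 + (-950 + (-1140 - 190*sqrt(13)))) = sqrt(17791 + (-2090 - 190*sqrt(13))) = sqrt(15701 - 190*sqrt(13))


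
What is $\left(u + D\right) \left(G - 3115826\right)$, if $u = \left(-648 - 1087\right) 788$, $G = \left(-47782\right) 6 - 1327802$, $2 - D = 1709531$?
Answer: $14553818116880$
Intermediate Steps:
$D = -1709529$ ($D = 2 - 1709531 = -1709529$)
$G = -1614494$ ($G = -286692 - 1327802 = -1614494$)
$u = -1367180$ ($u = \left(-1735\right) 788 = -1367180$)
$\left(u + D\right) \left(G - 3115826\right) = \left(-1367180 - 1709529\right) \left(-1614494 - 3115826\right) = \left(-3076709\right) \left(-4730320\right) = 14553818116880$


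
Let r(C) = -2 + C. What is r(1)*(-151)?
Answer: 151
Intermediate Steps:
r(1)*(-151) = (-2 + 1)*(-151) = -1*(-151) = 151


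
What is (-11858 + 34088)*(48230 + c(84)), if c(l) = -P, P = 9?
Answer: 1071952830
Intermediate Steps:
c(l) = -9 (c(l) = -1*9 = -9)
(-11858 + 34088)*(48230 + c(84)) = (-11858 + 34088)*(48230 - 9) = 22230*48221 = 1071952830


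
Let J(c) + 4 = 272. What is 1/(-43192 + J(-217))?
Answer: -1/42924 ≈ -2.3297e-5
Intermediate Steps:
J(c) = 268 (J(c) = -4 + 272 = 268)
1/(-43192 + J(-217)) = 1/(-43192 + 268) = 1/(-42924) = -1/42924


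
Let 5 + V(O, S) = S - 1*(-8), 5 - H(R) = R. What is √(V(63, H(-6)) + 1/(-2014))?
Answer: √56784730/2014 ≈ 3.7416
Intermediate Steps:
H(R) = 5 - R
V(O, S) = 3 + S (V(O, S) = -5 + (S - 1*(-8)) = -5 + (S + 8) = -5 + (8 + S) = 3 + S)
√(V(63, H(-6)) + 1/(-2014)) = √((3 + (5 - 1*(-6))) + 1/(-2014)) = √((3 + (5 + 6)) - 1/2014) = √((3 + 11) - 1/2014) = √(14 - 1/2014) = √(28195/2014) = √56784730/2014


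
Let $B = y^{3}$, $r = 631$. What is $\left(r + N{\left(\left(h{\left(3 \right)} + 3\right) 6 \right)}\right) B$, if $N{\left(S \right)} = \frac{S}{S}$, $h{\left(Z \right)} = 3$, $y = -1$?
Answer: $-632$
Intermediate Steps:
$N{\left(S \right)} = 1$
$B = -1$ ($B = \left(-1\right)^{3} = -1$)
$\left(r + N{\left(\left(h{\left(3 \right)} + 3\right) 6 \right)}\right) B = \left(631 + 1\right) \left(-1\right) = 632 \left(-1\right) = -632$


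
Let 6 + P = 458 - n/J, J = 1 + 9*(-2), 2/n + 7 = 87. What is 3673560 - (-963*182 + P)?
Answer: 2616894319/680 ≈ 3.8484e+6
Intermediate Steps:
n = 1/40 (n = 2/(-7 + 87) = 2/80 = 2*(1/80) = 1/40 ≈ 0.025000)
J = -17 (J = 1 - 18 = -17)
P = 307361/680 (P = -6 + (458 - 1/(40*(-17))) = -6 + (458 - (-1)/(40*17)) = -6 + (458 - 1*(-1/680)) = -6 + (458 + 1/680) = -6 + 311441/680 = 307361/680 ≈ 452.00)
3673560 - (-963*182 + P) = 3673560 - (-963*182 + 307361/680) = 3673560 - (-175266 + 307361/680) = 3673560 - 1*(-118873519/680) = 3673560 + 118873519/680 = 2616894319/680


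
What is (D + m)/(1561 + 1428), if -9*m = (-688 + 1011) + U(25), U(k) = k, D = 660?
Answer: 1864/8967 ≈ 0.20787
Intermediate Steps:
m = -116/3 (m = -((-688 + 1011) + 25)/9 = -(323 + 25)/9 = -1/9*348 = -116/3 ≈ -38.667)
(D + m)/(1561 + 1428) = (660 - 116/3)/(1561 + 1428) = (1864/3)/2989 = (1864/3)*(1/2989) = 1864/8967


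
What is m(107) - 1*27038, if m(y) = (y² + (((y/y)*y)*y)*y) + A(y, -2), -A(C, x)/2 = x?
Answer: 1209458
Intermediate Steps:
A(C, x) = -2*x
m(y) = 4 + y² + y³ (m(y) = (y² + (((y/y)*y)*y)*y) - 2*(-2) = (y² + ((1*y)*y)*y) + 4 = (y² + (y*y)*y) + 4 = (y² + y²*y) + 4 = (y² + y³) + 4 = 4 + y² + y³)
m(107) - 1*27038 = (4 + 107² + 107³) - 1*27038 = (4 + 11449 + 1225043) - 27038 = 1236496 - 27038 = 1209458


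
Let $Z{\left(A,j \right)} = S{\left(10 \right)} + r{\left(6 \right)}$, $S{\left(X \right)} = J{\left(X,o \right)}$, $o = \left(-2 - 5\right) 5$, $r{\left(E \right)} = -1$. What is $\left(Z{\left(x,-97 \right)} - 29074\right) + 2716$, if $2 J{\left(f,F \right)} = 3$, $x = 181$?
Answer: $- \frac{52715}{2} \approx -26358.0$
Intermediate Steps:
$o = -35$ ($o = \left(-2 - 5\right) 5 = \left(-7\right) 5 = -35$)
$J{\left(f,F \right)} = \frac{3}{2}$ ($J{\left(f,F \right)} = \frac{1}{2} \cdot 3 = \frac{3}{2}$)
$S{\left(X \right)} = \frac{3}{2}$
$Z{\left(A,j \right)} = \frac{1}{2}$ ($Z{\left(A,j \right)} = \frac{3}{2} - 1 = \frac{1}{2}$)
$\left(Z{\left(x,-97 \right)} - 29074\right) + 2716 = \left(\frac{1}{2} - 29074\right) + 2716 = - \frac{58147}{2} + 2716 = - \frac{52715}{2}$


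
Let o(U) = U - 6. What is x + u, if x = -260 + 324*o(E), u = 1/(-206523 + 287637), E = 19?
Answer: 320562529/81114 ≈ 3952.0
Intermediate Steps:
o(U) = -6 + U
u = 1/81114 ≈ 1.2328e-5
x = 3952 (x = -260 + 324*(-6 + 19) = -260 + 324*13 = -260 + 4212 = 3952)
x + u = 3952 + 1/81114 = 320562529/81114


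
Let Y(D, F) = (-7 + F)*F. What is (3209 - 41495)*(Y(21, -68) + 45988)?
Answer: -1955955168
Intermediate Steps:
Y(D, F) = F*(-7 + F)
(3209 - 41495)*(Y(21, -68) + 45988) = (3209 - 41495)*(-68*(-7 - 68) + 45988) = -38286*(-68*(-75) + 45988) = -38286*(5100 + 45988) = -38286*51088 = -1955955168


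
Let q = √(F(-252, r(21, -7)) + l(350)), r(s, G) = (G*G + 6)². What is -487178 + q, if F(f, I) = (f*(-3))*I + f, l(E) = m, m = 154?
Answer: -487178 + √2286802 ≈ -4.8567e+5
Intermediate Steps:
r(s, G) = (6 + G²)² (r(s, G) = (G² + 6)² = (6 + G²)²)
l(E) = 154
F(f, I) = f - 3*I*f (F(f, I) = (-3*f)*I + f = -3*I*f + f = f - 3*I*f)
q = √2286802 (q = √(-252*(1 - 3*(6 + (-7)²)²) + 154) = √(-252*(1 - 3*(6 + 49)²) + 154) = √(-252*(1 - 3*55²) + 154) = √(-252*(1 - 3*3025) + 154) = √(-252*(1 - 9075) + 154) = √(-252*(-9074) + 154) = √(2286648 + 154) = √2286802 ≈ 1512.2)
-487178 + q = -487178 + √2286802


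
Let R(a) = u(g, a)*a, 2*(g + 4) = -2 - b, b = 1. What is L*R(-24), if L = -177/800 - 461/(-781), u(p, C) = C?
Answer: 4150134/19525 ≈ 212.55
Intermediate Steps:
g = -11/2 (g = -4 + (-2 - 1*1)/2 = -4 + (-2 - 1)/2 = -4 + (½)*(-3) = -4 - 3/2 = -11/2 ≈ -5.5000)
R(a) = a² (R(a) = a*a = a²)
L = 230563/624800 (L = -177*1/800 - 461*(-1/781) = -177/800 + 461/781 = 230563/624800 ≈ 0.36902)
L*R(-24) = (230563/624800)*(-24)² = (230563/624800)*576 = 4150134/19525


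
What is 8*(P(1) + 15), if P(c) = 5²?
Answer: 320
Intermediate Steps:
P(c) = 25
8*(P(1) + 15) = 8*(25 + 15) = 8*40 = 320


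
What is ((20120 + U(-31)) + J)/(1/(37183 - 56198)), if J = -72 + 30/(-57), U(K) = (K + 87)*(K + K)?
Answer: -5988470010/19 ≈ -3.1518e+8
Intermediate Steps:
U(K) = 2*K*(87 + K) (U(K) = (87 + K)*(2*K) = 2*K*(87 + K))
J = -1378/19 (J = -72 - 1/57*30 = -72 - 10/19 = -1378/19 ≈ -72.526)
((20120 + U(-31)) + J)/(1/(37183 - 56198)) = ((20120 + 2*(-31)*(87 - 31)) - 1378/19)/(1/(37183 - 56198)) = ((20120 + 2*(-31)*56) - 1378/19)/(1/(-19015)) = ((20120 - 3472) - 1378/19)/(-1/19015) = (16648 - 1378/19)*(-19015) = (314934/19)*(-19015) = -5988470010/19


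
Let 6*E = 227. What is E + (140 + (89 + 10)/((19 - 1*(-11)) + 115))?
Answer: 155309/870 ≈ 178.52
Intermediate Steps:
E = 227/6 (E = (1/6)*227 = 227/6 ≈ 37.833)
E + (140 + (89 + 10)/((19 - 1*(-11)) + 115)) = 227/6 + (140 + (89 + 10)/((19 - 1*(-11)) + 115)) = 227/6 + (140 + 99/((19 + 11) + 115)) = 227/6 + (140 + 99/(30 + 115)) = 227/6 + (140 + 99/145) = 227/6 + 20399/145 = 155309/870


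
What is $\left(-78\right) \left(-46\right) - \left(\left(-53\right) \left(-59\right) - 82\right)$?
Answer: $543$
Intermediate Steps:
$\left(-78\right) \left(-46\right) - \left(\left(-53\right) \left(-59\right) - 82\right) = 3588 - \left(3127 - 82\right) = 3588 - 3045 = 543$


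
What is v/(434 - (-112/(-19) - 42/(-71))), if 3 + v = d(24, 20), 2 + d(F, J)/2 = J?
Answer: 44517/576716 ≈ 0.077191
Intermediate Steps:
d(F, J) = -4 + 2*J
v = 33 (v = -3 + (-4 + 2*20) = -3 + (-4 + 40) = -3 + 36 = 33)
v/(434 - (-112/(-19) - 42/(-71))) = 33/(434 - (-112/(-19) - 42/(-71))) = 33/(434 - (-112*(-1/19) - 42*(-1/71))) = 33/(434 - (112/19 + 42/71)) = 33/(434 - 1*8750/1349) = 33/(434 - 8750/1349) = 33/(576716/1349) = 33*(1349/576716) = 44517/576716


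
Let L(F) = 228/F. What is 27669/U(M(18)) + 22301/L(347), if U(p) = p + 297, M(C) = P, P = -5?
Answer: 141620941/4161 ≈ 34035.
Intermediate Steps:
M(C) = -5
U(p) = 297 + p
27669/U(M(18)) + 22301/L(347) = 27669/(297 - 5) + 22301/((228/347)) = 27669/292 + 22301/((228*(1/347))) = 27669*(1/292) + 22301/(228/347) = 27669/292 + 22301*(347/228) = 27669/292 + 7738447/228 = 141620941/4161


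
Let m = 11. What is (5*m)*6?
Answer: 330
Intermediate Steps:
(5*m)*6 = (5*11)*6 = 55*6 = 330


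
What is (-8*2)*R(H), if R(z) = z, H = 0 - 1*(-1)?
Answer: -16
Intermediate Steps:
H = 1 (H = 0 + 1 = 1)
(-8*2)*R(H) = -8*2*1 = -16*1 = -16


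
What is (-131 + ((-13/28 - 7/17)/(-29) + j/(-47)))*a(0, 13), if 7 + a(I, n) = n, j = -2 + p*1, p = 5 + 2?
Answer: -255121947/324394 ≈ -786.46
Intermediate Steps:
p = 7
j = 5 (j = -2 + 7*1 = -2 + 7 = 5)
a(I, n) = -7 + n
(-131 + ((-13/28 - 7/17)/(-29) + j/(-47)))*a(0, 13) = (-131 + ((-13/28 - 7/17)/(-29) + 5/(-47)))*(-7 + 13) = (-131 + ((-13*1/28 - 7*1/17)*(-1/29) + 5*(-1/47)))*6 = (-131 + ((-13/28 - 7/17)*(-1/29) - 5/47))*6 = (-131 + (-417/476*(-1/29) - 5/47))*6 = (-131 + (417/13804 - 5/47))*6 = (-131 - 49421/648788)*6 = -85040649/648788*6 = -255121947/324394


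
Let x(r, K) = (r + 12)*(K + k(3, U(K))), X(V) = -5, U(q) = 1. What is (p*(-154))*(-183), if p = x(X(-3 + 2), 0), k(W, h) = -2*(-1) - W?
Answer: -197274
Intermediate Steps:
k(W, h) = 2 - W
x(r, K) = (-1 + K)*(12 + r) (x(r, K) = (r + 12)*(K + (2 - 1*3)) = (12 + r)*(K + (2 - 3)) = (12 + r)*(K - 1) = (12 + r)*(-1 + K) = (-1 + K)*(12 + r))
p = -7 (p = -12 - 1*(-5) + 12*0 + 0*(-5) = -12 + 5 + 0 + 0 = -7)
(p*(-154))*(-183) = -7*(-154)*(-183) = 1078*(-183) = -197274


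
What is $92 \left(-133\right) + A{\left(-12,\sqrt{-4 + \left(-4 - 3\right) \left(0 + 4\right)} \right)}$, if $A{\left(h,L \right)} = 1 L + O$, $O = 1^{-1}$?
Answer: $-12235 + 4 i \sqrt{2} \approx -12235.0 + 5.6569 i$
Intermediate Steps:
$O = 1$
$A{\left(h,L \right)} = 1 + L$ ($A{\left(h,L \right)} = 1 L + 1 = L + 1 = 1 + L$)
$92 \left(-133\right) + A{\left(-12,\sqrt{-4 + \left(-4 - 3\right) \left(0 + 4\right)} \right)} = 92 \left(-133\right) + \left(1 + \sqrt{-4 + \left(-4 - 3\right) \left(0 + 4\right)}\right) = -12236 + \left(1 + \sqrt{-4 - 28}\right) = -12236 + \left(1 + \sqrt{-32}\right) = -12236 + \left(1 + 4 i \sqrt{2}\right) = -12235 + 4 i \sqrt{2}$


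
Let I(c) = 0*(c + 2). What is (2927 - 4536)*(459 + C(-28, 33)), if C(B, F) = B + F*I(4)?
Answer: -693479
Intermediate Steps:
I(c) = 0 (I(c) = 0*(2 + c) = 0)
C(B, F) = B (C(B, F) = B + F*0 = B + 0 = B)
(2927 - 4536)*(459 + C(-28, 33)) = (2927 - 4536)*(459 - 28) = -1609*431 = -693479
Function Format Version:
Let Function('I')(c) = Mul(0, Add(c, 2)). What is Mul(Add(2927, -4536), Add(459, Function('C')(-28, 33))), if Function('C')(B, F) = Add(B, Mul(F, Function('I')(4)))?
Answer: -693479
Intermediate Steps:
Function('I')(c) = 0 (Function('I')(c) = Mul(0, Add(2, c)) = 0)
Function('C')(B, F) = B (Function('C')(B, F) = Add(B, Mul(F, 0)) = Add(B, 0) = B)
Mul(Add(2927, -4536), Add(459, Function('C')(-28, 33))) = Mul(Add(2927, -4536), Add(459, -28)) = Mul(-1609, 431) = -693479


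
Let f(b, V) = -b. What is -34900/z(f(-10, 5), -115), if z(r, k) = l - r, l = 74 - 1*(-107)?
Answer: -34900/171 ≈ -204.09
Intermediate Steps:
l = 181 (l = 74 + 107 = 181)
z(r, k) = 181 - r
-34900/z(f(-10, 5), -115) = -34900/(181 - (-1)*(-10)) = -34900/(181 - 1*10) = -34900/(181 - 10) = -34900/171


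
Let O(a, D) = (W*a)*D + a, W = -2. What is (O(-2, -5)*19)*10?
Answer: -4180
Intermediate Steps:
O(a, D) = a - 2*D*a (O(a, D) = (-2*a)*D + a = -2*D*a + a = a - 2*D*a)
(O(-2, -5)*19)*10 = (-2*(1 - 2*(-5))*19)*10 = (-2*(1 + 10)*19)*10 = (-2*11*19)*10 = -22*19*10 = -418*10 = -4180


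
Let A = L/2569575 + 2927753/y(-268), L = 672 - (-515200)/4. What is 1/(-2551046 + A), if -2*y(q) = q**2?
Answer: -92278577400/235414414193276911 ≈ -3.9198e-7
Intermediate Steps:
L = 129472 (L = 672 - (-515200)/4 = 672 - 560*(-230) = 672 + 128800 = 129472)
y(q) = -q**2/2
A = -7518431316511/92278577400 (A = 129472/2569575 + 2927753/((-1/2*(-268)**2)) = 129472*(1/2569575) + 2927753/((-1/2*71824)) = 129472/2569575 + 2927753/(-35912) = 129472/2569575 + 2927753*(-1/35912) = 129472/2569575 - 2927753/35912 = -7518431316511/92278577400 ≈ -81.475)
1/(-2551046 + A) = 1/(-2551046 - 7518431316511/92278577400) = 1/(-235414414193276911/92278577400) = -92278577400/235414414193276911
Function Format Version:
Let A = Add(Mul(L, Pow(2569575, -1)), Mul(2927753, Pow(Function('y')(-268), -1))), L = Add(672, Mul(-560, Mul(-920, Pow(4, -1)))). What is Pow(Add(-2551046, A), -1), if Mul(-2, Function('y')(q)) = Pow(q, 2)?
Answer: Rational(-92278577400, 235414414193276911) ≈ -3.9198e-7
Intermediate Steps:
L = 129472 (L = Add(672, Mul(-560, Mul(-920, Rational(1, 4)))) = Add(672, Mul(-560, -230)) = Add(672, 128800) = 129472)
Function('y')(q) = Mul(Rational(-1, 2), Pow(q, 2))
A = Rational(-7518431316511, 92278577400) (A = Add(Mul(129472, Pow(2569575, -1)), Mul(2927753, Pow(Mul(Rational(-1, 2), Pow(-268, 2)), -1))) = Add(Mul(129472, Rational(1, 2569575)), Mul(2927753, Pow(Mul(Rational(-1, 2), 71824), -1))) = Add(Rational(129472, 2569575), Mul(2927753, Pow(-35912, -1))) = Add(Rational(129472, 2569575), Mul(2927753, Rational(-1, 35912))) = Add(Rational(129472, 2569575), Rational(-2927753, 35912)) = Rational(-7518431316511, 92278577400) ≈ -81.475)
Pow(Add(-2551046, A), -1) = Pow(Add(-2551046, Rational(-7518431316511, 92278577400)), -1) = Pow(Rational(-235414414193276911, 92278577400), -1) = Rational(-92278577400, 235414414193276911)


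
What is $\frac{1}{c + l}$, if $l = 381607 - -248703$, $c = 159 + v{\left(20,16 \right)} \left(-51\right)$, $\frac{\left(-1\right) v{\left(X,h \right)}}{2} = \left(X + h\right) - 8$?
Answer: $\frac{1}{633325} \approx 1.579 \cdot 10^{-6}$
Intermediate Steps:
$v{\left(X,h \right)} = 16 - 2 X - 2 h$ ($v{\left(X,h \right)} = - 2 \left(\left(X + h\right) - 8\right) = - 2 \left(-8 + X + h\right) = 16 - 2 X - 2 h$)
$c = 3015$ ($c = 159 + \left(16 - 40 - 32\right) \left(-51\right) = 159 - -2856 = 159 + 2856 = 3015$)
$l = 630310$ ($l = 381607 + 248703 = 630310$)
$\frac{1}{c + l} = \frac{1}{3015 + 630310} = \frac{1}{633325}$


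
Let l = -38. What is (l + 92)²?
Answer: 2916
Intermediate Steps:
(l + 92)² = (-38 + 92)² = 54² = 2916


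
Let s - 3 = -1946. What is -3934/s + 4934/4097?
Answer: 25704360/7960471 ≈ 3.2290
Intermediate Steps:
s = -1943 (s = 3 - 1946 = -1943)
-3934/s + 4934/4097 = -3934/(-1943) + 4934/4097 = -3934*(-1/1943) + 4934*(1/4097) = 3934/1943 + 4934/4097 = 25704360/7960471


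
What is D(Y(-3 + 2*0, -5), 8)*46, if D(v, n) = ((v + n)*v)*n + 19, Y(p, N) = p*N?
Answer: 127834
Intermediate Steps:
Y(p, N) = N*p
D(v, n) = 19 + n*v*(n + v) (D(v, n) = ((n + v)*v)*n + 19 = (v*(n + v))*n + 19 = n*v*(n + v) + 19 = 19 + n*v*(n + v))
D(Y(-3 + 2*0, -5), 8)*46 = (19 + 8*(-5*(-3 + 2*0))² - 5*(-3 + 2*0)*8²)*46 = (19 + 8*(-5*(-3 + 0))² - 5*(-3 + 0)*64)*46 = (19 + 8*(-5*(-3))² - 5*(-3)*64)*46 = (19 + 8*15² + 15*64)*46 = (19 + 8*225 + 960)*46 = (19 + 1800 + 960)*46 = 2779*46 = 127834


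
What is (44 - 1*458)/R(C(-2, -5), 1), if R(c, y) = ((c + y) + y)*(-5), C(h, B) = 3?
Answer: 414/25 ≈ 16.560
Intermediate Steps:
R(c, y) = -10*y - 5*c (R(c, y) = (c + 2*y)*(-5) = -10*y - 5*c)
(44 - 1*458)/R(C(-2, -5), 1) = (44 - 1*458)/(-10*1 - 5*3) = (44 - 458)/(-10 - 15) = -414/(-25) = -414*(-1/25) = 414/25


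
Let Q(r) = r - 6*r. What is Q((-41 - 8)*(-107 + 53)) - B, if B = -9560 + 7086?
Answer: -10756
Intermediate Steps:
Q(r) = -5*r
B = -2474
Q((-41 - 8)*(-107 + 53)) - B = -5*(-41 - 8)*(-107 + 53) - 1*(-2474) = -(-245)*(-54) + 2474 = -5*2646 + 2474 = -13230 + 2474 = -10756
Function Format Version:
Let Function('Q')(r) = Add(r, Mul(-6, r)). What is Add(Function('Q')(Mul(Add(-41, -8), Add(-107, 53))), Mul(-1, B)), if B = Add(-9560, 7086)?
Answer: -10756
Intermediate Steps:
Function('Q')(r) = Mul(-5, r)
B = -2474
Add(Function('Q')(Mul(Add(-41, -8), Add(-107, 53))), Mul(-1, B)) = Add(Mul(-5, Mul(Add(-41, -8), Add(-107, 53))), Mul(-1, -2474)) = Add(Mul(-5, Mul(-49, -54)), 2474) = Add(Mul(-5, 2646), 2474) = Add(-13230, 2474) = -10756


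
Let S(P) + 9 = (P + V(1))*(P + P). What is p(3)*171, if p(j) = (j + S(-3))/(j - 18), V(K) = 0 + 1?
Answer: -342/5 ≈ -68.400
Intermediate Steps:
V(K) = 1
S(P) = -9 + 2*P*(1 + P) (S(P) = -9 + (P + 1)*(P + P) = -9 + (1 + P)*(2*P) = -9 + 2*P*(1 + P))
p(j) = (3 + j)/(-18 + j) (p(j) = (j + (-9 + 2*(-3) + 2*(-3)**2))/(j - 18) = (j + (-9 - 6 + 2*9))/(-18 + j) = (j + (-9 - 6 + 18))/(-18 + j) = (j + 3)/(-18 + j) = (3 + j)/(-18 + j))
p(3)*171 = ((3 + 3)/(-18 + 3))*171 = (6/(-15))*171 = -1/15*6*171 = -2/5*171 = -342/5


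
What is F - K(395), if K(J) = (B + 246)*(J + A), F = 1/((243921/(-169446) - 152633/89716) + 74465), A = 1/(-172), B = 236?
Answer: -3089015172147041295903/16224910131023966 ≈ -1.9039e+5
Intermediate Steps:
A = -1/172 ≈ -0.0058140
F = 2533669556/188661745709581 (F = 1/((243921*(-1/169446) - 152633*1/89716) + 74465) = 1/((-81307/56482 - 152633/89716) + 74465) = 1/(-7957777959/2533669556 + 74465) = 1/(188661745709581/2533669556) = 2533669556/188661745709581 ≈ 1.3430e-5)
K(J) = -241/86 + 482*J (K(J) = (236 + 246)*(J - 1/172) = 482*(-1/172 + J) = -241/86 + 482*J)
F - K(395) = 2533669556/188661745709581 - (-241/86 + 482*395) = 2533669556/188661745709581 - (-241/86 + 190390) = 2533669556/188661745709581 - 1*16373299/86 = 2533669556/188661745709581 - 16373299/86 = -3089015172147041295903/16224910131023966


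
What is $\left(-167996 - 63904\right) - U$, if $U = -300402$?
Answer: $68502$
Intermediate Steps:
$\left(-167996 - 63904\right) - U = \left(-167996 - 63904\right) - -300402 = \left(-167996 - 63904\right) + 300402 = -231900 + 300402 = 68502$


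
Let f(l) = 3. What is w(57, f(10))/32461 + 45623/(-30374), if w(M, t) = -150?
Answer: -1485524303/985970414 ≈ -1.5067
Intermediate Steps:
w(57, f(10))/32461 + 45623/(-30374) = -150/32461 + 45623/(-30374) = -150*1/32461 + 45623*(-1/30374) = -150/32461 - 45623/30374 = -1485524303/985970414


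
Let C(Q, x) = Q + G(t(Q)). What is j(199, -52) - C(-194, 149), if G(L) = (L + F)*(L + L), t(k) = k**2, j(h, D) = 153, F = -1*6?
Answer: -2832485013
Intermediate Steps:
F = -6
G(L) = 2*L*(-6 + L) (G(L) = (L - 6)*(L + L) = (-6 + L)*(2*L) = 2*L*(-6 + L))
C(Q, x) = Q + 2*Q**2*(-6 + Q**2)
j(199, -52) - C(-194, 149) = 153 - (-194)*(1 + 2*(-194)*(-6 + (-194)**2)) = 153 - (-194)*(1 + 2*(-194)*(-6 + 37636)) = 153 - (-194)*(1 + 2*(-194)*37630) = 153 - (-194)*(1 - 14600440) = 153 - (-194)*(-14600439) = 153 - 1*2832485166 = 153 - 2832485166 = -2832485013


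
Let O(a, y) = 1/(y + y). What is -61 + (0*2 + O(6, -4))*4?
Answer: -123/2 ≈ -61.500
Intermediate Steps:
O(a, y) = 1/(2*y)
-61 + (0*2 + O(6, -4))*4 = -61 + (0*2 + (1/2)/(-4))*4 = -61 + (0 + (1/2)*(-1/4))*4 = -61 + (0 - 1/8)*4 = -61 - 1/8*4 = -61 - 1/2 = -123/2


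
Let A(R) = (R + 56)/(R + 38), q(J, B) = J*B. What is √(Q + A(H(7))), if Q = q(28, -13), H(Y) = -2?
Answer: 5*I*√58/2 ≈ 19.039*I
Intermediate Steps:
q(J, B) = B*J
A(R) = (56 + R)/(38 + R)
Q = -364 (Q = -13*28 = -364)
√(Q + A(H(7))) = √(-364 + (56 - 2)/(38 - 2)) = √(-364 + 54/36) = √(-364 + (1/36)*54) = √(-364 + 3/2) = √(-725/2) = 5*I*√58/2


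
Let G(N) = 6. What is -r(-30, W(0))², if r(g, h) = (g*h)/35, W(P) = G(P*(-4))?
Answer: -1296/49 ≈ -26.449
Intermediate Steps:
W(P) = 6
r(g, h) = g*h/35 (r(g, h) = (g*h)*(1/35) = g*h/35)
-r(-30, W(0))² = -((1/35)*(-30)*6)² = -(-36/7)² = -1*1296/49 = -1296/49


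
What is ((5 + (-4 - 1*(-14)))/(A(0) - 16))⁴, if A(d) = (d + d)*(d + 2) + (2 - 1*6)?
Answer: 81/256 ≈ 0.31641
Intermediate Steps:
A(d) = -4 + 2*d*(2 + d) (A(d) = (2*d)*(2 + d) + (2 - 6) = 2*d*(2 + d) - 4 = -4 + 2*d*(2 + d))
((5 + (-4 - 1*(-14)))/(A(0) - 16))⁴ = ((5 + (-4 - 1*(-14)))/((-4 + 2*0² + 4*0) - 16))⁴ = ((5 + (-4 + 14))/((-4 + 2*0 + 0) - 16))⁴ = ((5 + 10)/((-4 + 0 + 0) - 16))⁴ = (15/(-4 - 16))⁴ = (15/(-20))⁴ = (15*(-1/20))⁴ = (-¾)⁴ = 81/256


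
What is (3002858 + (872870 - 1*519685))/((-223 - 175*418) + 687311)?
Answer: 1118681/204646 ≈ 5.4664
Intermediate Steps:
(3002858 + (872870 - 1*519685))/((-223 - 175*418) + 687311) = (3002858 + (872870 - 519685))/((-223 - 73150) + 687311) = (3002858 + 353185)/(-73373 + 687311) = 3356043/613938 = 3356043*(1/613938) = 1118681/204646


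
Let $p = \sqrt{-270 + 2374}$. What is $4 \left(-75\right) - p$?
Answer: $-300 - 2 \sqrt{526} \approx -345.87$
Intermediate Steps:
$p = 2 \sqrt{526}$ ($p = \sqrt{2104} = 2 \sqrt{526} \approx 45.869$)
$4 \left(-75\right) - p = 4 \left(-75\right) - 2 \sqrt{526} = -300 - 2 \sqrt{526}$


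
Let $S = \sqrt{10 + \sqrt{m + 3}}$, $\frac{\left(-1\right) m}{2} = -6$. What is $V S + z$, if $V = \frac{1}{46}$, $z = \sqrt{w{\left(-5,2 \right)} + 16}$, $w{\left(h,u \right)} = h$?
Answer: $\sqrt{11} + \frac{\sqrt{10 + \sqrt{15}}}{46} \approx 3.3976$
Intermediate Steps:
$m = 12$ ($m = \left(-2\right) \left(-6\right) = 12$)
$z = \sqrt{11}$ ($z = \sqrt{-5 + 16} = \sqrt{11} \approx 3.3166$)
$V = \frac{1}{46} \approx 0.021739$
$S = \sqrt{10 + \sqrt{15}}$ ($S = \sqrt{10 + \sqrt{12 + 3}} = \sqrt{10 + \sqrt{15}} \approx 3.7246$)
$V S + z = \frac{\sqrt{10 + \sqrt{15}}}{46} + \sqrt{11} = \sqrt{11} + \frac{\sqrt{10 + \sqrt{15}}}{46}$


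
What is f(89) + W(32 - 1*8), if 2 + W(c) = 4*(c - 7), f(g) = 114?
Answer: 180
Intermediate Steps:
W(c) = -30 + 4*c (W(c) = -2 + 4*(c - 7) = -2 + 4*(-7 + c) = -2 + (-28 + 4*c) = -30 + 4*c)
f(89) + W(32 - 1*8) = 114 + (-30 + 4*(32 - 1*8)) = 114 + (-30 + 4*(32 - 8)) = 114 + (-30 + 4*24) = 114 + (-30 + 96) = 114 + 66 = 180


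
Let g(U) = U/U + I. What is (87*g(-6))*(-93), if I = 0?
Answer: -8091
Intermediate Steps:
g(U) = 1 (g(U) = U/U + 0 = 1 + 0 = 1)
(87*g(-6))*(-93) = (87*1)*(-93) = 87*(-93) = -8091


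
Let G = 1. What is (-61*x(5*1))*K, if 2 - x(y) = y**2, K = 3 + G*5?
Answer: 11224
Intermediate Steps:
K = 8 (K = 3 + 1*5 = 3 + 5 = 8)
x(y) = 2 - y**2
(-61*x(5*1))*K = -61*(2 - (5*1)**2)*8 = -61*(2 - 1*5**2)*8 = -61*(2 - 1*25)*8 = -61*(2 - 25)*8 = -61*(-23)*8 = 1403*8 = 11224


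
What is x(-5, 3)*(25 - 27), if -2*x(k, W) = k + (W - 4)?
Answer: -6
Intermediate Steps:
x(k, W) = 2 - W/2 - k/2 (x(k, W) = -(k + (W - 4))/2 = -(k + (-4 + W))/2 = -(-4 + W + k)/2 = 2 - W/2 - k/2)
x(-5, 3)*(25 - 27) = (2 - ½*3 - ½*(-5))*(25 - 27) = (2 - 3/2 + 5/2)*(-2) = 3*(-2) = -6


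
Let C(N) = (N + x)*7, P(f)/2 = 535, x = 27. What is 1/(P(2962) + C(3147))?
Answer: 1/23288 ≈ 4.2941e-5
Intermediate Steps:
P(f) = 1070 (P(f) = 2*535 = 1070)
C(N) = 189 + 7*N (C(N) = (N + 27)*7 = (27 + N)*7 = 189 + 7*N)
1/(P(2962) + C(3147)) = 1/(1070 + (189 + 7*3147)) = 1/(1070 + (189 + 22029)) = 1/(1070 + 22218) = 1/23288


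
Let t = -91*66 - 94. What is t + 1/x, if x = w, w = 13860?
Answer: -84545999/13860 ≈ -6100.0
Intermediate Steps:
x = 13860
t = -6100 (t = -6006 - 94 = -6100)
t + 1/x = -6100 + 1/13860 = -84545999/13860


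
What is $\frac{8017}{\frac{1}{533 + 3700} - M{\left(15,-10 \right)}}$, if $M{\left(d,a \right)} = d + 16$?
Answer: $- \frac{33935961}{131222} \approx -258.61$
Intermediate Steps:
$M{\left(d,a \right)} = 16 + d$
$\frac{8017}{\frac{1}{533 + 3700} - M{\left(15,-10 \right)}} = \frac{8017}{\frac{1}{533 + 3700} - \left(16 + 15\right)} = \frac{8017}{\frac{1}{4233} - 31} = \frac{8017}{- \frac{131222}{4233}} = 8017 \left(- \frac{4233}{131222}\right) = - \frac{33935961}{131222}$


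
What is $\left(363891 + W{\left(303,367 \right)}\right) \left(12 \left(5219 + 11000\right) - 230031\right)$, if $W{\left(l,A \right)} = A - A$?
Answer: $-12882833073$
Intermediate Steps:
$W{\left(l,A \right)} = 0$
$\left(363891 + W{\left(303,367 \right)}\right) \left(12 \left(5219 + 11000\right) - 230031\right) = \left(363891 + 0\right) \left(12 \left(5219 + 11000\right) - 230031\right) = 363891 \left(12 \cdot 16219 - 230031\right) = 363891 \left(194628 - 230031\right) = 363891 \left(-35403\right) = -12882833073$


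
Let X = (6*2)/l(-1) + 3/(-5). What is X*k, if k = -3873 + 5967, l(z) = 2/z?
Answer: -69102/5 ≈ -13820.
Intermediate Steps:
X = -33/5 (X = (6*2)/((2/(-1))) + 3/(-5) = 12/((2*(-1))) + 3*(-1/5) = 12/(-2) - 3/5 = 12*(-1/2) - 3/5 = -6 - 3/5 = -33/5 ≈ -6.6000)
k = 2094
X*k = -33/5*2094 = -69102/5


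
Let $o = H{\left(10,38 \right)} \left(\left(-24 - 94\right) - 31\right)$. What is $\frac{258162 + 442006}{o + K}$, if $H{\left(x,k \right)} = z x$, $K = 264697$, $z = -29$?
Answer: $\frac{700168}{307907} \approx 2.274$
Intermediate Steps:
$H{\left(x,k \right)} = - 29 x$
$o = 43210$ ($o = \left(-29\right) 10 \left(\left(-24 - 94\right) - 31\right) = - 290 \left(-118 - 31\right) = \left(-290\right) \left(-149\right) = 43210$)
$\frac{258162 + 442006}{o + K} = \frac{258162 + 442006}{43210 + 264697} = \frac{700168}{307907}$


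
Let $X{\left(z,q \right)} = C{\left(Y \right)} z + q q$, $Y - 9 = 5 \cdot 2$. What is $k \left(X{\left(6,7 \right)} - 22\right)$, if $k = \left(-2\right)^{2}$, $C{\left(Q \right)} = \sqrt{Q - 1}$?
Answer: $108 + 72 \sqrt{2} \approx 209.82$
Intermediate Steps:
$Y = 19$ ($Y = 9 + 5 \cdot 2 = 9 + 10 = 19$)
$C{\left(Q \right)} = \sqrt{-1 + Q}$
$X{\left(z,q \right)} = q^{2} + 3 z \sqrt{2}$ ($X{\left(z,q \right)} = \sqrt{-1 + 19} z + q q = \sqrt{18} z + q^{2} = 3 \sqrt{2} z + q^{2} = 3 z \sqrt{2} + q^{2} = q^{2} + 3 z \sqrt{2}$)
$k = 4$
$k \left(X{\left(6,7 \right)} - 22\right) = 4 \left(\left(7^{2} + 3 \cdot 6 \sqrt{2}\right) - 22\right) = 4 \left(\left(49 + 18 \sqrt{2}\right) - 22\right) = 4 \left(27 + 18 \sqrt{2}\right) = 108 + 72 \sqrt{2}$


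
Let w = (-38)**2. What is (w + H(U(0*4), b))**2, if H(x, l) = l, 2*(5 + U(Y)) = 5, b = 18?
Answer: 2137444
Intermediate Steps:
U(Y) = -5/2 (U(Y) = -5 + (1/2)*5 = -5 + 5/2 = -5/2)
w = 1444
(w + H(U(0*4), b))**2 = (1444 + 18)**2 = 1462**2 = 2137444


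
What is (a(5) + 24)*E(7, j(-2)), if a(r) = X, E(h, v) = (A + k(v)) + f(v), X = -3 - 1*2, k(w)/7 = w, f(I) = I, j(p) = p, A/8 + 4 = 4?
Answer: -304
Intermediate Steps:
A = 0 (A = -32 + 8*4 = -32 + 32 = 0)
k(w) = 7*w
X = -5 (X = -3 - 2 = -5)
E(h, v) = 8*v (E(h, v) = (0 + 7*v) + v = 7*v + v = 8*v)
a(r) = -5
(a(5) + 24)*E(7, j(-2)) = (-5 + 24)*(8*(-2)) = 19*(-16) = -304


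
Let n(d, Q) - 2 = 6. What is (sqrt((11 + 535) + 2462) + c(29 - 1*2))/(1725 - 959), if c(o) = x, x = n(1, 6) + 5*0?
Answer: 4/383 + 4*sqrt(47)/383 ≈ 0.082043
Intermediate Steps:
n(d, Q) = 8 (n(d, Q) = 2 + 6 = 8)
x = 8 (x = 8 + 5*0 = 8 + 0 = 8)
c(o) = 8
(sqrt((11 + 535) + 2462) + c(29 - 1*2))/(1725 - 959) = (sqrt((11 + 535) + 2462) + 8)/(1725 - 959) = (sqrt(546 + 2462) + 8)/766 = (sqrt(3008) + 8)*(1/766) = (8*sqrt(47) + 8)*(1/766) = (8 + 8*sqrt(47))*(1/766) = 4/383 + 4*sqrt(47)/383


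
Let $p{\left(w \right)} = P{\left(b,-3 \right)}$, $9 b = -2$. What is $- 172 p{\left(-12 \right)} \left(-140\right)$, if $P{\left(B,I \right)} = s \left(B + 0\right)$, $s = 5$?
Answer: $- \frac{240800}{9} \approx -26756.0$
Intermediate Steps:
$b = - \frac{2}{9}$ ($b = \frac{1}{9} \left(-2\right) = - \frac{2}{9} \approx -0.22222$)
$P{\left(B,I \right)} = 5 B$ ($P{\left(B,I \right)} = 5 \left(B + 0\right) = 5 B$)
$p{\left(w \right)} = - \frac{10}{9}$ ($p{\left(w \right)} = 5 \left(- \frac{2}{9}\right) = - \frac{10}{9}$)
$- 172 p{\left(-12 \right)} \left(-140\right) = \left(-172\right) \left(- \frac{10}{9}\right) \left(-140\right) = \frac{1720}{9} \left(-140\right) = - \frac{240800}{9}$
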